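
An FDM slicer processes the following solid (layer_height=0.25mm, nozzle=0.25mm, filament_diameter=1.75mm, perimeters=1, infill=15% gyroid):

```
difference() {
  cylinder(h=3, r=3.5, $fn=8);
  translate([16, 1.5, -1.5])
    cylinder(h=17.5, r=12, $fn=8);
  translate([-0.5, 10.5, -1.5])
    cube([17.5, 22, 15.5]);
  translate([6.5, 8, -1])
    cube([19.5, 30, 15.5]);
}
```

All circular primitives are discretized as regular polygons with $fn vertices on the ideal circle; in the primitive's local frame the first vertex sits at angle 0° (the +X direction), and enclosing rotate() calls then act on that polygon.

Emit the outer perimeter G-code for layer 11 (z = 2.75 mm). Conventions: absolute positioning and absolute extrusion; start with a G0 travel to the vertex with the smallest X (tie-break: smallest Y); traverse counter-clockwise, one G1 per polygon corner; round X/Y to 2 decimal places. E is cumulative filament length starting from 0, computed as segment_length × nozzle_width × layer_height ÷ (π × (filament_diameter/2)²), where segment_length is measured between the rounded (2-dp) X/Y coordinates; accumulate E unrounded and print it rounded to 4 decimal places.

G0 X-3.50 Y0.00 Z2.75
G1 X-2.47 Y-2.47 E0.0695
G1 X0.00 Y-3.50 E0.1391
G1 X2.47 Y-2.47 E0.2086
G1 X3.50 Y0.00 E0.2782
G1 X2.47 Y2.47 E0.3477
G1 X0.00 Y3.50 E0.4172
G1 X-2.47 Y2.47 E0.4868
G1 X-3.50 Y0.00 E0.5563

At z = 2.75 mm: the r=3.5 cylinder gives a regular 8-gon of circumradius 3.5 (constant along its height); the r=12 cylinder at (16, 1.5) gives a regular 8-gon of circumradius 12 (constant along its height); the cube at (-0.5, 10.5) is present — its section is the full 17.5×22 rectangle; the 19.5×30 cube at (6.5, 8) contributes its full rectangle; After the difference (first − rest): starting from the r=3.5 cylinder, the r=12 cylinder at (16, 1.5) misses the remaining region (no effect); the 17.5×22 cube at (-0.5, 10.5) misses the remaining region (no effect); the 19.5×30 cube at (6.5, 8) misses the remaining region (no effect) — 1 connected region. The outline is a single polygon with 8 vertices. Extrusion per mm of travel: 0.25 × 0.25 / (π × 0.875²) = 0.025984. Accumulating E over each segment gives final E = 0.5563.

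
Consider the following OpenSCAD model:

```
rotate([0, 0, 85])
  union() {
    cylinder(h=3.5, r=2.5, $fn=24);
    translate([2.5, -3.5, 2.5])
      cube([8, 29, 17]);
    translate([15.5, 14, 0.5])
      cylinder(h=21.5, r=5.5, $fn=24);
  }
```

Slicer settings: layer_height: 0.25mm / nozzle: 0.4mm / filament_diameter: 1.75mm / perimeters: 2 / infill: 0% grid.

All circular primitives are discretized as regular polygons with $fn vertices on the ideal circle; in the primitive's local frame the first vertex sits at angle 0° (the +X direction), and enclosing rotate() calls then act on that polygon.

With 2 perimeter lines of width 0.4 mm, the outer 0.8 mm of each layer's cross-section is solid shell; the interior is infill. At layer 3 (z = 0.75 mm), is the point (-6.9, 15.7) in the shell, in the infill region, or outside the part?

outside

At z = 0.75 mm: the cylinder: section is a regular 24-gon, circumradius r=2.5; the cube at (2.5, -3.5) is not intersected at this z (z outside [2.5, 19.5]); the cylinder at (15.5, 14): section is a regular 24-gon, circumradius r=5.5; Taking the union: the 2 present regions are separate (no shared area or edge), so areas and boundary lengths simply add and each stays a separate island — 2 connected regions; (whole slice rotated 85° about Z — lengths, areas and connectivity unchanged). Overall, the cross-section has 2 separate islands. Undo the 85° rotation: the query point maps to (15.039, 8.242) in the un-rotated model frame. The nearest boundary edge runs (15.50, 8.50)→(14.08, 8.69); distance from the point to it = 0.32 mm. The point is not inside any of the regions above, so it lies outside the cross-section (0.32 mm from the nearest boundary).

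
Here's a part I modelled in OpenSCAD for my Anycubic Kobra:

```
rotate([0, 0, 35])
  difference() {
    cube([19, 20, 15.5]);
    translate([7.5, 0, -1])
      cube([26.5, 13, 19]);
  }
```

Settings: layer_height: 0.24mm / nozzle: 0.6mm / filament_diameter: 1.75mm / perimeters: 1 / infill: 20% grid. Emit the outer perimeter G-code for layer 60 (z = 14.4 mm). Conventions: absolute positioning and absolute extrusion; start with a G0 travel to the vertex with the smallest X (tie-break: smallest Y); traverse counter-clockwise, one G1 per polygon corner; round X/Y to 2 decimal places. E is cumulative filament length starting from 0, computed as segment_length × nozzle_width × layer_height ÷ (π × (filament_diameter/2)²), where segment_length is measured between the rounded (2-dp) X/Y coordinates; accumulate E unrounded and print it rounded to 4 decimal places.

At z = 14.4 mm: the cube is present — its section is the full 19×20 rectangle; the cube at (7.5, 0) is present — its section is the full 26.5×13 rectangle; Subtracting the remaining from the first: starting from the 19×20 cube, the 26.5×13 cube at (7.5, 0) partially overlaps it — only the 149.50 mm² overlap (of its 344.50 mm²) is removed, clipping the outline — 1 connected region; (whole slice rotated 35° about Z — lengths, areas and connectivity unchanged). The outline is a single polygon with 6 vertices. Extrusion per mm of travel: 0.6 × 0.24 / (π × 0.875²) = 0.059868. Accumulating E over each segment gives final E = 4.6691.

G0 X-11.47 Y16.38 Z14.40
G1 X0.00 Y0.00 E1.1972
G1 X6.14 Y4.30 E1.6459
G1 X-1.31 Y14.95 E2.4240
G1 X8.11 Y21.55 E3.1127
G1 X4.09 Y27.28 E3.5317
G1 X-11.47 Y16.38 E4.6691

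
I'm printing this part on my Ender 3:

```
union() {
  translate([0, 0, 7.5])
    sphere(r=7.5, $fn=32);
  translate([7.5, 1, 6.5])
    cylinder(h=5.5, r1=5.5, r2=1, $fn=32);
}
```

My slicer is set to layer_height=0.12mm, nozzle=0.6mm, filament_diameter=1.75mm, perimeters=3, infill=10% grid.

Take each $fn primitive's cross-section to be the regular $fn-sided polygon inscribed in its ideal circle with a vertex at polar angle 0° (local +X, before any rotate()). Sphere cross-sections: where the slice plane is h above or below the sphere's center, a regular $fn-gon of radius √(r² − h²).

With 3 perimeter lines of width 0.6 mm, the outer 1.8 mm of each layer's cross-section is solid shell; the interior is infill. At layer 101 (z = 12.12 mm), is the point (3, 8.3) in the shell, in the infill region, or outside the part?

outside

At z = 12.12 mm: the r=7.5 sphere slices to a regular 32-gon of circumradius 5.908 (√(r²−h²) with h=4.62 from center); the cone at (7.5, 1) does not reach this height (z outside [6.5, 12]); Combining (union): only the r=7.5 sphere is present, so the union is just that shape — 1 connected region. Overall, the cross-section is a single solid region. The nearest boundary edge runs (2.26, 5.46)→(1.15, 5.79); distance from the point to it = 2.93 mm. The point is not inside any of the regions above, so it lies outside the cross-section (2.93 mm from the nearest boundary).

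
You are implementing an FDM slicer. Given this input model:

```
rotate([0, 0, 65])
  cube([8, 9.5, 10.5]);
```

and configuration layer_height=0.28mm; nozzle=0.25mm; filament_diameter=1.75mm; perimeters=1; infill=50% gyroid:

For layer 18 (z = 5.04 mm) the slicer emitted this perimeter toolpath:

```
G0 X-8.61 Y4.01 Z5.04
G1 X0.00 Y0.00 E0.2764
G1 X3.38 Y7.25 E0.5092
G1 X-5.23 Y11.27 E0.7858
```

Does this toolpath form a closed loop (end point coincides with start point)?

no

Start point (G0): (-8.61, 4.01). End point (last G1): the path does not return to the start — open.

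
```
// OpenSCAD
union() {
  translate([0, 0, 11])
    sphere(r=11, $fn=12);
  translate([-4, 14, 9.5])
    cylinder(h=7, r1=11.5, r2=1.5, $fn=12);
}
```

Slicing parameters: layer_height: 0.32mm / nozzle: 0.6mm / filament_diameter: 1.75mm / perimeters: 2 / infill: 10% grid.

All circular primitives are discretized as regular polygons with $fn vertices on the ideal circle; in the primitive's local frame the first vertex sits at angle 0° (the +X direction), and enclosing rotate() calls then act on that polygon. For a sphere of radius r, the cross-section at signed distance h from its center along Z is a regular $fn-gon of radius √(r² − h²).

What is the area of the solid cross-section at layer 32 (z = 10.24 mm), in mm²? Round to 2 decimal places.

622.25 mm²

At z = 10.24 mm: the r=11 sphere slices to a regular 12-gon of circumradius 10.974 (√(r²−h²) with h=0.76 from center) (area = (12/2)·10.974²·sin(360°/12) = 361.27 mm²); the cone at (-4, 14) (r1=11.5→r2=1.5) has section circumradius 10.443 here — a regular 12-gon (area = (12/2)·10.443²·sin(360°/12) = 327.16 mm²); Merging all regions: the regions partially overlap — summed areas 688.43 mm² minus the doubly-counted overlap 66.18 mm² gives 622.25 mm² — area = 622.25 mm². Overall, the cross-section is a single solid region. Net area = 622.25 mm².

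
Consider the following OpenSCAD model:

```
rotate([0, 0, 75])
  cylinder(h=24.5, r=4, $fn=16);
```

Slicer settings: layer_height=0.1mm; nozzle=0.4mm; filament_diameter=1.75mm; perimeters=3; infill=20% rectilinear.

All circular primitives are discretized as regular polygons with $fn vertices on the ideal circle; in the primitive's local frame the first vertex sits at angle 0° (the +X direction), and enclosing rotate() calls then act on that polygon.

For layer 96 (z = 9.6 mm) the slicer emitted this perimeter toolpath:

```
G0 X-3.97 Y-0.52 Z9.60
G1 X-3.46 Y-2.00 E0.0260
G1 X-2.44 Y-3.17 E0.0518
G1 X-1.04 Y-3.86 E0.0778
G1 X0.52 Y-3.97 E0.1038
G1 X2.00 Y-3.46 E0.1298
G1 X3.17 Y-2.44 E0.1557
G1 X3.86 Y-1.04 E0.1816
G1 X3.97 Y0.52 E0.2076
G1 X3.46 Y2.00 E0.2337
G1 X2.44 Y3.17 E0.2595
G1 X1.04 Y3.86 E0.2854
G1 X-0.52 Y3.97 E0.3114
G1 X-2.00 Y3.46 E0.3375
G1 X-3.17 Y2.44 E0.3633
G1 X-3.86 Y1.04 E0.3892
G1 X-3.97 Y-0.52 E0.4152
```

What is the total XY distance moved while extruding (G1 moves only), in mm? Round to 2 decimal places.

24.97 mm

Sum the Euclidean lengths of each G1 segment: total = 24.97 mm.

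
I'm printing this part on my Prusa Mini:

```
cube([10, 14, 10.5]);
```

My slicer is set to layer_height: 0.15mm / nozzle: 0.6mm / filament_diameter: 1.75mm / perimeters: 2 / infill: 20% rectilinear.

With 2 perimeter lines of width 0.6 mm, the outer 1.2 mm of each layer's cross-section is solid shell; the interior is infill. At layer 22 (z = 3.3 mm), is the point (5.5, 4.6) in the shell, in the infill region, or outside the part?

At z = 3.3 mm: the 10×14 cube contributes its full rectangle. Overall, the cross-section is a single solid region. The nearest boundary edge runs (10.00, 0.00)→(10.00, 14.00); distance from the point to it = 4.50 mm. The point is inside the cross-section and 4.50 mm from the nearest boundary — more than the 1.2 mm shell width (2 × 0.6), so it's in the infill interior.

infill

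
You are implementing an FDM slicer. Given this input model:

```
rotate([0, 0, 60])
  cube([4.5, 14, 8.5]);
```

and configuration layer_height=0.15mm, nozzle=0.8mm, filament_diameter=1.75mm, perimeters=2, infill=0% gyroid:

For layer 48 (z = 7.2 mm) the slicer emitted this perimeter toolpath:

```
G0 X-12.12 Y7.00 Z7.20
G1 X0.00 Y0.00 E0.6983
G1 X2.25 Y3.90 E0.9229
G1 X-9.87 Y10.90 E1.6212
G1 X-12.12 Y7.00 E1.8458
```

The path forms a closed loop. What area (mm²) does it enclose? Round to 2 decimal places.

63.02 mm²

Apply the shoelace formula to the sequence of (X, Y) vertices; enclosed area = 63.02 mm².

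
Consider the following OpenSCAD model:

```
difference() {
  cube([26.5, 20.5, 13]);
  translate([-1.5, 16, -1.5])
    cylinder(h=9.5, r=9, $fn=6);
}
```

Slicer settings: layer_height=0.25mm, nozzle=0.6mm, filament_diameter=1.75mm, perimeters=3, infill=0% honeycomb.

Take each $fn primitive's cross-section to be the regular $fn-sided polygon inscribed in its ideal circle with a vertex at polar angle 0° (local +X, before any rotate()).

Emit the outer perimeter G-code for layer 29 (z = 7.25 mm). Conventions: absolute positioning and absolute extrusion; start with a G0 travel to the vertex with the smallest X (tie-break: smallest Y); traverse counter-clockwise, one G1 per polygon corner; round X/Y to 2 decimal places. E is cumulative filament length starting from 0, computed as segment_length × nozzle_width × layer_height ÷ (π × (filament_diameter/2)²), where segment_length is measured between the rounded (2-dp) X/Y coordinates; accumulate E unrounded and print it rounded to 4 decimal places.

G0 X0.00 Y0.00 Z7.25
G1 X26.50 Y0.00 E1.6526
G1 X26.50 Y20.50 E2.9310
G1 X4.90 Y20.50 E4.2781
G1 X7.50 Y16.00 E4.6022
G1 X3.00 Y8.21 E5.1632
G1 X0.00 Y8.21 E5.3503
G1 X0.00 Y0.00 E5.8623

At z = 7.25 mm: the cube (footprint 26.5×20.5) is included at this height; the cylinder at (-1.5, 16): section is a regular 6-gon, circumradius r=9; Subtracting the remaining from the first: starting from the 26.5×20.5 cube, the r=9 cylinder at (-1.5, 16) partially overlaps it — only the 68.82 mm² overlap (of its 210.44 mm²) is removed, clipping the outline — 1 connected region. The outline is a single polygon with 7 vertices. Extrusion per mm of travel: 0.6 × 0.25 / (π × 0.875²) = 0.062363. Accumulating E over each segment gives final E = 5.8623.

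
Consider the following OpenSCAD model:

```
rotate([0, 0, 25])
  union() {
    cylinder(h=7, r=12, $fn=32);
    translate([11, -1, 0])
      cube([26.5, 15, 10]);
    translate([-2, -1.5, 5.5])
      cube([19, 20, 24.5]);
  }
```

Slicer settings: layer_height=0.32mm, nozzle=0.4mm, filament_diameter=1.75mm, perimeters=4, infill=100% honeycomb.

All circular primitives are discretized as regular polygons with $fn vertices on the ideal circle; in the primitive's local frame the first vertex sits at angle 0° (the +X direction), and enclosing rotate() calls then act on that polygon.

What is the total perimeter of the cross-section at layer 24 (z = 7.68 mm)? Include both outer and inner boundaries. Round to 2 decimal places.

119.00 mm

At z = 7.68 mm: the cylinder is absent (z outside [0, 7]); the 26.5×15 cube at (11, -1) contributes its full rectangle (perimeter 83.00 mm); the 19×20 cube at (-2, -1.5) contributes its full rectangle (perimeter 78.00 mm); Combining (union): the regions partially overlap (shared area 90.00 mm²), so the edge portions inside another operand are dropped and the merged outline is re-measured after clipping — boundary = 119.00 mm; (rotated 25° about Z; rotation is an isometry so areas/perimeters/island counts are preserved). Overall, the cross-section is a single solid region. Total boundary length (outer) = 119.00 mm.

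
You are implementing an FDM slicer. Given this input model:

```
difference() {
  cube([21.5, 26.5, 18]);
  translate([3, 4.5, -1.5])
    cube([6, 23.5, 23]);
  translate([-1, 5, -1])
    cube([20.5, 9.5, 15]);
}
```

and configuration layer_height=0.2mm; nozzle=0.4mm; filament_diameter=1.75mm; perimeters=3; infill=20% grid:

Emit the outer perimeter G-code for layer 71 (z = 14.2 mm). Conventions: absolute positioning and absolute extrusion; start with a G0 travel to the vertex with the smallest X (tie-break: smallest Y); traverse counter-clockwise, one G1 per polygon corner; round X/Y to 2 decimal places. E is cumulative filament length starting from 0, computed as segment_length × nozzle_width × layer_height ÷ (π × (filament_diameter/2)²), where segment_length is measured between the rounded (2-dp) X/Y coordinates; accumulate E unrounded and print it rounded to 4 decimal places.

At z = 14.2 mm: the cube (footprint 21.5×26.5) is included at this height; the cube at (3, 4.5) (footprint 6×23.5) is included at this height; the cube at (-1, 5) is absent (z outside [-1, 14]); After the difference (first − rest): starting from the 21.5×26.5 cube, the 6×23.5 cube at (3, 4.5) partially overlaps it — only the 132.00 mm² overlap (of its 141.00 mm²) is removed, clipping the outline — 1 connected region. The outline is a single polygon with 8 vertices. Extrusion per mm of travel: 0.4 × 0.2 / (π × 0.875²) = 0.033260. Accumulating E over each segment gives final E = 4.6564.

G0 X0.00 Y0.00 Z14.20
G1 X21.50 Y0.00 E0.7151
G1 X21.50 Y26.50 E1.5965
G1 X9.00 Y26.50 E2.0122
G1 X9.00 Y4.50 E2.7440
G1 X3.00 Y4.50 E2.9435
G1 X3.00 Y26.50 E3.6752
G1 X0.00 Y26.50 E3.7750
G1 X0.00 Y0.00 E4.6564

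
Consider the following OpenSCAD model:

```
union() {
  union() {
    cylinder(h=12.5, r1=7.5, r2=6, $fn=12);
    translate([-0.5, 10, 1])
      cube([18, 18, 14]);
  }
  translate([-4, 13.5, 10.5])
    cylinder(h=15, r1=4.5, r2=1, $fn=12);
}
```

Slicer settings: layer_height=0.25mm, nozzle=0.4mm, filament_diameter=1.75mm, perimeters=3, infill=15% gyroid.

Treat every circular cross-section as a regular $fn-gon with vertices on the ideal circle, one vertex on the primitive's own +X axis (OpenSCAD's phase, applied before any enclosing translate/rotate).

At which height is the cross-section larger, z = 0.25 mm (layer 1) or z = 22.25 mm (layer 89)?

layer 1 (z = 0.25 mm)

Layer 1 (z = 0.25): the cone (r1=7.5→r2=6) has section circumradius 7.470 here — a regular 12-gon (area = (12/2)·7.470²·sin(360°/12) = 167.40 mm²); the cube at (-0.5, 10) does not reach this height (z outside [1, 15]); Taking the union: only the cone is present, so the union is just that shape — area = 167.40 mm²; the cone at (-4, 13.5) does not reach this height (z outside [10.5, 25.5]); Taking the union: only that combined region is present, so the union is just that shape — area = 167.40 mm². So its area = 167.40 mm². Layer 89 (z = 22.25): the cone is not intersected at this z (z outside [0, 12.5]); the cube at (-0.5, 10) is absent (z outside [1, 15]); Taking the union: nothing is present at this height; the cone at (-4, 13.5): at t=0.783 of its height the radius interpolates to r₁+(r₂−r₁)t = 1.758, giving a regular 12-gon of that circumradius (area = (12/2)·1.758²·sin(360°/12) = 9.28 mm²); Taking the union: only the cone at (-4, 13.5) is present, so the union is just that shape — area = 9.28 mm². So its area = 9.28 mm². Layer 1 is larger (167.40 vs 9.28 mm²).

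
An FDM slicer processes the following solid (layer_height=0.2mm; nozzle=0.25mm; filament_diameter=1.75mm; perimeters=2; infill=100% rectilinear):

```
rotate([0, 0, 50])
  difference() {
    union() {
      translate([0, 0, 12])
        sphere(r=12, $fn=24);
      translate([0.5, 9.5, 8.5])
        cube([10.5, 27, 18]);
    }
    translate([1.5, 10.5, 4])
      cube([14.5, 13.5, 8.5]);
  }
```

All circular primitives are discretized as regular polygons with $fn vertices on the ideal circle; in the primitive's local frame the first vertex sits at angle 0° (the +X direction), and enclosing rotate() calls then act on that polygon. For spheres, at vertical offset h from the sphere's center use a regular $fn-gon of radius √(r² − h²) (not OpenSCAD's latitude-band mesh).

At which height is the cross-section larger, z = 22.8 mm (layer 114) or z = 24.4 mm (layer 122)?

layer 114 (z = 22.8 mm)

Layer 114 (z = 22.8): the r=12 sphere slices to a regular 24-gon of circumradius 5.231 (√(r²−h²) with h=10.8 from center) (area = (24/2)·5.231²·sin(360°/24) = 84.98 mm²); the cube at (0.5, 9.5) (footprint 10.5×27) is included at this height (area 283.50 mm²); Merging all regions: the 2 present regions are separate (no shared area or edge), so areas and boundary lengths simply add and each stays a separate island — area = 368.48 mm²; the cube at (1.5, 10.5) does not reach this height (z outside [4, 12.5]); Subtracting the remaining from the first: none of the subtracted shapes is present at this height, so that combined region is unchanged — area = 368.48 mm²; (whole slice rotated 50° about Z — lengths, areas and connectivity unchanged). So its area = 368.48 mm². Layer 122 (z = 24.4): the sphere is absent (|z−center|=12.400 > r=12); the cube at (0.5, 9.5) (footprint 10.5×27) is included at this height (area 283.50 mm²); Combining (union): only the 10.5×27 cube at (0.5, 9.5) is present, so the union is just that shape — area = 283.50 mm²; the cube at (1.5, 10.5) does not reach this height (z outside [4, 12.5]); Subtracting the remaining from the first: none of the subtracted shapes is present at this height, so that combined region is unchanged — area = 283.50 mm²; (rotated 50° about Z; rotation is an isometry so areas/perimeters/island counts are preserved). So its area = 283.50 mm². Layer 114 is larger (368.48 vs 283.50 mm²).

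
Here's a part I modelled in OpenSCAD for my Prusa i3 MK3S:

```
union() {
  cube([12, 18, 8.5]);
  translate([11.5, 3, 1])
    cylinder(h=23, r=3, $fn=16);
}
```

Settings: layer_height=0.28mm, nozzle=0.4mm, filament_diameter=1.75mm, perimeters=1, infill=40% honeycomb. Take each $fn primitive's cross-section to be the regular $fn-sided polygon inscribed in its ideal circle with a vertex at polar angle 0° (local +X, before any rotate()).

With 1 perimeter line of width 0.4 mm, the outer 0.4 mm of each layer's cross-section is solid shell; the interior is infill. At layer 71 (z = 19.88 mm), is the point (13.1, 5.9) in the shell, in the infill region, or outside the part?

At z = 19.88 mm: the cube is absent (z outside [0, 8.5]); the r=3 cylinder at (11.5, 3) gives a regular 16-gon of circumradius 3 (constant along its height); Taking the union: only the r=3 cylinder at (11.5, 3) is present, so the union is just that shape — 1 connected region. Overall, the cross-section is a single solid region. The nearest boundary edge runs (13.62, 5.12)→(12.65, 5.77); distance from the point to it = 0.36 mm. The point is not inside any of the regions above, so it lies outside the cross-section (0.36 mm from the nearest boundary).

outside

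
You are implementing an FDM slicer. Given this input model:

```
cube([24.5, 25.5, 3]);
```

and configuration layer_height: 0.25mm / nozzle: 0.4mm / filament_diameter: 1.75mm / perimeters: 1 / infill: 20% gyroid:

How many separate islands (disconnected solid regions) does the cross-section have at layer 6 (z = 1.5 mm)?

At z = 1.5 mm: the cube (footprint 24.5×25.5) is included at this height. Overall, the cross-section is a single solid region. Island count = 1.

1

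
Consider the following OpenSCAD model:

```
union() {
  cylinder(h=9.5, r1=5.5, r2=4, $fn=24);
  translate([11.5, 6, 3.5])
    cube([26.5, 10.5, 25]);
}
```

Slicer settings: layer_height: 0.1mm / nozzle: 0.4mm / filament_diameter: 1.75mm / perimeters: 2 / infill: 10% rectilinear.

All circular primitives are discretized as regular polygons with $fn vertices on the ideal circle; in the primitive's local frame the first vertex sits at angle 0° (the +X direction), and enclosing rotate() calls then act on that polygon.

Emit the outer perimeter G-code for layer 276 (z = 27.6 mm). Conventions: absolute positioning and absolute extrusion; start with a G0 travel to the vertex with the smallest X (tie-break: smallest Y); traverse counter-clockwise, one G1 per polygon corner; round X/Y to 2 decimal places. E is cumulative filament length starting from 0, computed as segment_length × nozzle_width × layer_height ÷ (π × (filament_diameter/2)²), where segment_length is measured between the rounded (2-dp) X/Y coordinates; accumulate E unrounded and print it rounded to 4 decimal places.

At z = 27.6 mm: the cone is not intersected at this z (z outside [0, 9.5]); the 26.5×10.5 cube at (11.5, 6) contributes its full rectangle; Combining (union): only the 26.5×10.5 cube at (11.5, 6) is present, so the union is just that shape — 1 connected region. The outline is a single polygon with 4 vertices. Extrusion per mm of travel: 0.4 × 0.1 / (π × 0.875²) = 0.016630. Accumulating E over each segment gives final E = 1.2306.

G0 X11.50 Y6.00 Z27.60
G1 X38.00 Y6.00 E0.4407
G1 X38.00 Y16.50 E0.6153
G1 X11.50 Y16.50 E1.0560
G1 X11.50 Y6.00 E1.2306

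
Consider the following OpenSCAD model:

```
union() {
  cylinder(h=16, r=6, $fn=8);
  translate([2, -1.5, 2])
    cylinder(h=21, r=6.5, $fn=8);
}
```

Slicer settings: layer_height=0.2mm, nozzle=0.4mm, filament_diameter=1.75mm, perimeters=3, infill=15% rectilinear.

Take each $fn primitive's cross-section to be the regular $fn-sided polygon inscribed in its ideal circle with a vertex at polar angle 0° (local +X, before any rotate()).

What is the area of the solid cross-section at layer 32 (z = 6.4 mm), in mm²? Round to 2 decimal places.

140.78 mm²

At z = 6.4 mm: the r=6 cylinder contributes a regular 8-gon of circumradius 6 (area = (8/2)·6.000²·sin(360°/8) = 101.82 mm²); the r=6.5 cylinder at (2, -1.5) contributes a regular 8-gon of circumradius 6.5 (area = (8/2)·6.500²·sin(360°/8) = 119.50 mm²); Combining (union): the regions partially overlap — summed areas 221.32 mm² minus the doubly-counted overlap 80.54 mm² gives 140.78 mm² — area = 140.78 mm². Overall, the cross-section is a single solid region. Net area = 140.78 mm².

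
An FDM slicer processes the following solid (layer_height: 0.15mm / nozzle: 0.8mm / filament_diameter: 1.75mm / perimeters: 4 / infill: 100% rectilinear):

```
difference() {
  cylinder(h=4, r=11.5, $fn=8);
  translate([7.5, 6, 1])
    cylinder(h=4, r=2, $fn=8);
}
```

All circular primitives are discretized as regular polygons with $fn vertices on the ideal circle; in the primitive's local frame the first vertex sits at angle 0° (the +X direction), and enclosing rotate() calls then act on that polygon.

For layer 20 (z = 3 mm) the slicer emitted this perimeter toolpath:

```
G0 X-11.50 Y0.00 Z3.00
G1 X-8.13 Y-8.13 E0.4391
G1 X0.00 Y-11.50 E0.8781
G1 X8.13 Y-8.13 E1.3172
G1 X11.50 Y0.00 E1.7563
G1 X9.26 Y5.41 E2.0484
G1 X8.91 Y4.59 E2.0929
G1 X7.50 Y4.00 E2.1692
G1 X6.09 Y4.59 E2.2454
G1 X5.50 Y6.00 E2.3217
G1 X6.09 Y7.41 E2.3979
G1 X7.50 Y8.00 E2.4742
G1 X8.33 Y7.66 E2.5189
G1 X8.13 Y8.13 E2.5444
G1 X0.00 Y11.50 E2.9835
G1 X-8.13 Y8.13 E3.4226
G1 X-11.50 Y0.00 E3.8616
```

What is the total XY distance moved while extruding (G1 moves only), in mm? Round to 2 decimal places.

Sum the Euclidean lengths of each G1 segment: total = 77.40 mm.

77.40 mm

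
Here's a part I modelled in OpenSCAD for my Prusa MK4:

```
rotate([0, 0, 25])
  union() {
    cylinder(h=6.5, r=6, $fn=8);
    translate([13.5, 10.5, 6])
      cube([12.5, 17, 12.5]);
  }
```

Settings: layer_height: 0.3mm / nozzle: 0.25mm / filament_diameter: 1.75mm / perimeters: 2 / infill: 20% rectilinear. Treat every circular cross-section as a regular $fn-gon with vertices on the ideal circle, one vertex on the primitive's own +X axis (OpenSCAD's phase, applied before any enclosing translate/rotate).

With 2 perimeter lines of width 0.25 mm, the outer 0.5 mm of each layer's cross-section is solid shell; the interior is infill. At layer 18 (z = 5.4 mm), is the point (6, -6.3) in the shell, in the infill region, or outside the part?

outside

At z = 5.4 mm: the r=6 cylinder gives a regular 8-gon of circumradius 6 (constant along its height); the cube at (13.5, 10.5) does not reach this height (z outside [6, 18.5]); Taking the union: only the r=6 cylinder is present, so the union is just that shape — 1 connected region; (rotated 25° about Z; rotation is an isometry so areas/perimeters/island counts are preserved). Overall, the cross-section is a single solid region. Undo the 25° rotation: the query point maps to (2.775, -8.245) in the un-rotated model frame. The nearest boundary edge runs (-0.00, -6.00)→(4.24, -4.24); distance from the point to it = 3.14 mm. The point is not inside any of the regions above, so it lies outside the cross-section (3.14 mm from the nearest boundary).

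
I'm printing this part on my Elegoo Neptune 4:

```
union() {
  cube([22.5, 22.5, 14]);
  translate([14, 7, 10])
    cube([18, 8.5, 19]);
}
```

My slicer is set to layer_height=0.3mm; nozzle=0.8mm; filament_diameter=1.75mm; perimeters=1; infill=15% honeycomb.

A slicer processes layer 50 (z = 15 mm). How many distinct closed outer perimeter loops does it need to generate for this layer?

1

At z = 15 mm: the cube is not intersected at this z (z outside [0, 14]); the cube at (14, 7) is present — its section is the full 18×8.5 rectangle; Combining (union): only the 18×8.5 cube at (14, 7) is present, so the union is just that shape — 1 connected region. The result has 1 disconnected region.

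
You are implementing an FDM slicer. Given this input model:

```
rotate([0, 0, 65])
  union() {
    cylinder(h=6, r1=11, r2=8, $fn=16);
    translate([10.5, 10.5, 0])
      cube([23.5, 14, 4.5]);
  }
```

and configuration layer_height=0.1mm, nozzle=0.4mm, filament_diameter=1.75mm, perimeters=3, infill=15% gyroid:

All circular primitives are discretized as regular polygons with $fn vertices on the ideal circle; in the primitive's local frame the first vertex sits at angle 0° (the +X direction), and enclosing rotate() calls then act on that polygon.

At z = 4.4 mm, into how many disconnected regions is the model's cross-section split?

At z = 4.4 mm: the cone: at t=0.733 of its height the radius interpolates to r₁+(r₂−r₁)t = 8.800, giving a regular 16-gon of that circumradius; the 23.5×14 cube at (10.5, 10.5) contributes its full rectangle; Combining (union): the 2 present regions are separate (no shared area or edge), so areas and boundary lengths simply add and each stays a separate island — 2 connected regions; (rotated 65° about Z; rotation is an isometry so areas/perimeters/island counts are preserved). The result has 2 disconnected regions.

2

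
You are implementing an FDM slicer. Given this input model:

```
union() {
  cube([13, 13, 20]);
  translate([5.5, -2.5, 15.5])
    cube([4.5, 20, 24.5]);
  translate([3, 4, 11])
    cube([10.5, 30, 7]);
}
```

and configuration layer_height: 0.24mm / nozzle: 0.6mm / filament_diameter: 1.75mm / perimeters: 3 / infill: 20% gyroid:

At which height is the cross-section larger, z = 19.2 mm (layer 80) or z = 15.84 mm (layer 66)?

layer 66 (z = 15.84 mm)

Layer 80 (z = 19.2): the cube (footprint 13×13) is included at this height (area 169.00 mm²); the cube at (5.5, -2.5) is present — its section is the full 4.5×20 rectangle (area 90.00 mm²); the cube at (3, 4) does not reach this height (z outside [11, 18]); Taking the union: the regions partially overlap — summed areas 259.00 mm² minus the doubly-counted overlap 58.50 mm² gives 200.50 mm² — area = 200.50 mm². So its area = 200.50 mm². Layer 66 (z = 15.84): the cube (footprint 13×13) is included at this height (area 169.00 mm²); the 4.5×20 cube at (5.5, -2.5) contributes its full rectangle (area 90.00 mm²); the 10.5×30 cube at (3, 4) contributes its full rectangle (area 315.00 mm²); Taking the union: the regions partially overlap — summed areas 574.00 mm² minus the doubly-counted overlap 168.75 mm² gives 405.25 mm² — area = 405.25 mm². So its area = 405.25 mm². Layer 66 is larger (405.25 vs 200.50 mm²).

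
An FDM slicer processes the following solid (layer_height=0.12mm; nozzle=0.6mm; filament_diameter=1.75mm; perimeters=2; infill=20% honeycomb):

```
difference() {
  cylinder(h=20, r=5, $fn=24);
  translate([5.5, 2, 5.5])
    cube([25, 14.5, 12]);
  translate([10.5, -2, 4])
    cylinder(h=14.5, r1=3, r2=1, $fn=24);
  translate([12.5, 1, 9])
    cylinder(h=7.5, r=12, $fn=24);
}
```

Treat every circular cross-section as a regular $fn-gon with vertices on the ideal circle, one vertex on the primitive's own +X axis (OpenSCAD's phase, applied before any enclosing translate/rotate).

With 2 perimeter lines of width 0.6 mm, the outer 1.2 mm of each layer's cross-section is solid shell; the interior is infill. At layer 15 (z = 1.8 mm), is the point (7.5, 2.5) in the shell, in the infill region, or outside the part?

outside

At z = 1.8 mm: the r=5 cylinder gives a regular 24-gon of circumradius 5 (constant along its height); the cube at (5.5, 2) is absent (z outside [5.5, 17.5]); the cone at (10.5, -2) is absent (z outside [4, 18.5]); the cylinder at (12.5, 1) is not intersected at this z (z outside [9, 16.5]); Subtracting the remaining from the first: none of the subtracted shapes is present at this height, so the r=5 cylinder is unchanged — 1 connected region. Overall, the cross-section is a single solid region. The nearest boundary edge runs (4.83, 1.29)→(4.33, 2.50); distance from the point to it = 2.93 mm. The point is not inside any of the regions above, so it lies outside the cross-section (2.93 mm from the nearest boundary).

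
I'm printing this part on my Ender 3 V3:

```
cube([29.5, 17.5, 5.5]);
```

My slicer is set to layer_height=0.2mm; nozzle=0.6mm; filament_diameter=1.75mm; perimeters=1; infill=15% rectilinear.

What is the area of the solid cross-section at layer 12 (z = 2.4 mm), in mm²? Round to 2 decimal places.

516.25 mm²

At z = 2.4 mm: the cube is present — its section is the full 29.5×17.5 rectangle (area 516.25 mm²). Overall, the cross-section is a single solid region. Net area = 516.25 mm².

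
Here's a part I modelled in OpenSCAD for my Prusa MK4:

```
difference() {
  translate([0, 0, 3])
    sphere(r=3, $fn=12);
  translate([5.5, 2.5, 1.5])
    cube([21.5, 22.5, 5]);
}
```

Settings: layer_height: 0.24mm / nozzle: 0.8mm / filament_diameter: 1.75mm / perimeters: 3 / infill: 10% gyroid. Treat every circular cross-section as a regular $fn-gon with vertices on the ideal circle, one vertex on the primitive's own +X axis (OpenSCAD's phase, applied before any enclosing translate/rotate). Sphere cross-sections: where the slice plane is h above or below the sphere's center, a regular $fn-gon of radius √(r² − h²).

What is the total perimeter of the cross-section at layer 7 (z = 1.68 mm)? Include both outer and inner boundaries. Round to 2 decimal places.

At z = 1.68 mm: the sphere: section is a regular 12-gon, circumradius = √(r²−h²) = √(3²−1.32²) = 2.694 (perimeter = 2·12·2.694·sin(180°/12) = 16.73 mm); the cube at (5.5, 2.5) is present — its section is the full 21.5×22.5 rectangle (perimeter 88.00 mm); Subtracting the remaining from the first: starting from the r=3 sphere, the 21.5×22.5 cube at (5.5, 2.5) misses the remaining region (no effect) — boundary = 16.73 mm. Overall, the cross-section is a single solid region. Total boundary length (outer) = 16.73 mm.

16.73 mm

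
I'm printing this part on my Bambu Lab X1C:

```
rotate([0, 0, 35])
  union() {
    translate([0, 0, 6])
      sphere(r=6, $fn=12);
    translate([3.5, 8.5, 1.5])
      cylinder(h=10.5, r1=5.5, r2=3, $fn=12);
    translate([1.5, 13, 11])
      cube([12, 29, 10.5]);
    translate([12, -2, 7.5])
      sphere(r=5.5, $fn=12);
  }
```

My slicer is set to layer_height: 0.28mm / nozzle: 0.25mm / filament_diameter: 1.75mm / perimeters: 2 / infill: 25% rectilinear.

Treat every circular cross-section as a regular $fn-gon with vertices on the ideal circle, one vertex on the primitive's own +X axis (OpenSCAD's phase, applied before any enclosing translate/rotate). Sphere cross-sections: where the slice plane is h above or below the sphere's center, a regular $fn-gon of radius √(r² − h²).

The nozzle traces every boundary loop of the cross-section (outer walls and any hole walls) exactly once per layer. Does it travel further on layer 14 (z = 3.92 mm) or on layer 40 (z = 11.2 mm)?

Layer 14 (z = 3.92): the sphere: section is a regular 12-gon, circumradius = √(r²−h²) = √(6²−2.08²) = 5.628 (perimeter = 2·12·5.628·sin(180°/12) = 34.96 mm); the cone at (3.5, 8.5) (r1=5.5→r2=3) has section circumradius 4.924 here — a regular 12-gon (perimeter = 2·12·4.924·sin(180°/12) = 30.59 mm); the cube at (1.5, 13) is absent (z outside [11, 21.5]); the r=5.5 sphere at (12, -2) contributes a regular 12-gon of circumradius √(5.5²−3.58²) = 4.175 (perimeter = 2·12·4.175·sin(180°/12) = 25.94 mm); Merging all regions: the regions partially overlap (shared area 3.53 mm²), so the edge portions inside another operand are dropped and the merged outline is re-measured after clipping — boundary = 81.71 mm; (rotated 35° about Z; rotation is an isometry so areas/perimeters/island counts are preserved). So its perimeter = 81.71 mm. Layer 40 (z = 11.2): the r=6 sphere slices to a regular 12-gon of circumradius 2.993 (√(r²−h²) with h=5.2 from center) (perimeter = 2·12·2.993·sin(180°/12) = 18.59 mm); the cone at (3.5, 8.5) contributes a regular 12-gon of circumradius 3.190 (interpolated between r1=5.5 and r2=3 at t=0.924) (perimeter = 2·12·3.190·sin(180°/12) = 19.82 mm); the 12×29 cube at (1.5, 13) contributes its full rectangle (perimeter 82.00 mm); the sphere at (12, -2): section is a regular 12-gon, circumradius = √(r²−h²) = √(5.5²−3.7²) = 4.069 (perimeter = 2·12·4.069·sin(180°/12) = 25.28 mm); Taking the union: the 4 present regions are separate (no shared area or edge), so areas and boundary lengths simply add and each stays a separate island — boundary = 145.69 mm; (rotated 35° about Z; rotation is an isometry so areas/perimeters/island counts are preserved). So its perimeter = 145.69 mm. Layer 40 is larger (145.69 vs 81.71 mm).

layer 40 (z = 11.2 mm)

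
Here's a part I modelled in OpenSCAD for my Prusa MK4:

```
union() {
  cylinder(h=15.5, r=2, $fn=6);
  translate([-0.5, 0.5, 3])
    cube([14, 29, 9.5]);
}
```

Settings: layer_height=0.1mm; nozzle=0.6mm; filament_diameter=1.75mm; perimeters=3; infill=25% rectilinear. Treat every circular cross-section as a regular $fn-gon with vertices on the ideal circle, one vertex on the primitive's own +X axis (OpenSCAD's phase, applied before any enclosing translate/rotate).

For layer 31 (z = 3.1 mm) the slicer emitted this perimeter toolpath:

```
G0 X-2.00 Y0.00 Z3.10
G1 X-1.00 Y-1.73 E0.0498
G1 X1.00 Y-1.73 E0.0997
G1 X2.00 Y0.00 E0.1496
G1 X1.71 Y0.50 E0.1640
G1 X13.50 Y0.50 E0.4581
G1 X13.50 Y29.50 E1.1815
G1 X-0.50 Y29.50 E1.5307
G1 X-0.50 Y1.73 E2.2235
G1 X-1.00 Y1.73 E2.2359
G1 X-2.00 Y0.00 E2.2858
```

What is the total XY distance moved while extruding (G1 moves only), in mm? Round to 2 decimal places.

91.63 mm

Sum the Euclidean lengths of each G1 segment: total = 91.63 mm.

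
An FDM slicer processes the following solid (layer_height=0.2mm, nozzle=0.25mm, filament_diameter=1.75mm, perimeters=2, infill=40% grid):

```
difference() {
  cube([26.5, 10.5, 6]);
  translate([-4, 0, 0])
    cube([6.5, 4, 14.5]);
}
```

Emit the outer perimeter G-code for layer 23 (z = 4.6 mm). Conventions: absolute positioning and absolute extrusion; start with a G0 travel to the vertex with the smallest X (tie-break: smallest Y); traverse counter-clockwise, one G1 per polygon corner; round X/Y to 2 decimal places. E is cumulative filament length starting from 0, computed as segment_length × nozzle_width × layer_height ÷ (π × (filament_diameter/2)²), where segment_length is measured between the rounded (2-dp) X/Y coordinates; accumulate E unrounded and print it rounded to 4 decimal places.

At z = 4.6 mm: the 26.5×10.5 cube contributes its full rectangle; the 6.5×4 cube at (-4, 0) contributes its full rectangle; Taking the first minus the rest: starting from the 26.5×10.5 cube, the 6.5×4 cube at (-4, 0) partially overlaps it — only the 10.00 mm² overlap (of its 26.00 mm²) is removed, clipping the outline — 1 connected region. The outline is a single polygon with 6 vertices. Extrusion per mm of travel: 0.25 × 0.2 / (π × 0.875²) = 0.020788. Accumulating E over each segment gives final E = 1.5383.

G0 X0.00 Y4.00 Z4.60
G1 X2.50 Y4.00 E0.0520
G1 X2.50 Y0.00 E0.1351
G1 X26.50 Y0.00 E0.6340
G1 X26.50 Y10.50 E0.8523
G1 X0.00 Y10.50 E1.4032
G1 X0.00 Y4.00 E1.5383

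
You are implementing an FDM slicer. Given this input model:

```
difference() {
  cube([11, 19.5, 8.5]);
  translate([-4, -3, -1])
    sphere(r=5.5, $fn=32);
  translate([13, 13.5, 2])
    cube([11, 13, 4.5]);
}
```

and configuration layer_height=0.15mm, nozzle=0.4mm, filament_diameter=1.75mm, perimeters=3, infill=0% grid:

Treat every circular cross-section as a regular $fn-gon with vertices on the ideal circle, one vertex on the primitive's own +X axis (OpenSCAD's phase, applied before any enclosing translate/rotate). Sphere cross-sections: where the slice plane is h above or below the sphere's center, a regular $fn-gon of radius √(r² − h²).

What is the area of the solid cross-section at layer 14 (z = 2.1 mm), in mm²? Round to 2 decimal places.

At z = 2.1 mm: the cube (footprint 11×19.5) is included at this height (area 214.50 mm²); the r=5.5 sphere at (-4, -3) contributes a regular 32-gon of circumradius √(5.5²−3.1²) = 4.543 (area = (32/2)·4.543²·sin(360°/32) = 64.43 mm²); the cube at (13, 13.5) (footprint 11×13) is included at this height (area 143.00 mm²); Taking the first minus the rest: starting from the 11×19.5 cube (214.50 mm²), the r=5.5 sphere at (-4, -3) misses the remaining region (no effect); the 11×13 cube at (13, 13.5) misses the remaining region (no effect) — area = 214.50 mm². Overall, the cross-section is a single solid region. Net area = 214.50 mm².

214.50 mm²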